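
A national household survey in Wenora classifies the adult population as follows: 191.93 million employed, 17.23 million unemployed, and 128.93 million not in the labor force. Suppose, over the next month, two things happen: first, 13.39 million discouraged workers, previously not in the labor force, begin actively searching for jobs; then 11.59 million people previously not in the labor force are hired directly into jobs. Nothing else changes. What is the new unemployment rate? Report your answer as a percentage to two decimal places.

Initially, labor force = 191.93 + 17.23 = 209.16 million, so u = 17.23/209.16 = 8.24%.
After the first change, unemployed and labor force both rise by 13.39 → E = 191.93, U = 30.62, labor force = 222.55 million.
After the second change, employed and labor force both rise by 11.59; unemployed unchanged → E = 203.52, U = 30.62, labor force = 234.14 million.
New unemployment rate = 30.62 / 234.14 = 13.08%.

New unemployment rate ≈ 13.08%.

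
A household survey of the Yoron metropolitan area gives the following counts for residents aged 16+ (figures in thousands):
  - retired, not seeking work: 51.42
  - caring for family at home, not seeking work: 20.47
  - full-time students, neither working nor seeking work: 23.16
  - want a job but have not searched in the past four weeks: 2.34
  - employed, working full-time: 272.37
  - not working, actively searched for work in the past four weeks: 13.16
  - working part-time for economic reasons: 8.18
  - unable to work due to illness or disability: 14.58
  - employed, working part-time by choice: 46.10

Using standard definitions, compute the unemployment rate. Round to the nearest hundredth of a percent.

Unemployment rate ≈ 3.87%.

Employed = 272.37 + 8.18 + 46.10 = 326.65 thousand (anyone who worked, including part-time for economic reasons, counts as employed).
Unemployed = 13.16 thousand.
Labor force = 326.65 + 13.16 = 339.81 thousand.
Unemployment rate = 13.16 / 339.81 = 3.87%.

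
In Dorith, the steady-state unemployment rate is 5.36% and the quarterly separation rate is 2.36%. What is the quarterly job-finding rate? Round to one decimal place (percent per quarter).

Job-finding rate ≈ 41.7% per quarter.

From u* = s/(s+f): f = s·(1−u)/u.
f = 2.36 × (1 − 0.0536) / 0.0536 = 2.2335 / 0.0536 ≈ 41.7% per quarter.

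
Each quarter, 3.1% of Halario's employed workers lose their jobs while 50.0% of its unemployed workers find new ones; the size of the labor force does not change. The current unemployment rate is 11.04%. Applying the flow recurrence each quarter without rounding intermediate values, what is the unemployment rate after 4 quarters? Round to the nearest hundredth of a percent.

Unemployment rate after four quarters ≈ 6.09%.

With a fixed labor force, u_{t+1} = u_t + s·(1−u_t) − f·u_t = u_t·(1−s−f) + s.
Here 1−s−f = 0.469 and s = 0.031.
u_1 = 0.110400 × 0.469 + 0.031 = 0.082778.
u_2 = 0.082778 × 0.469 + 0.031 = 0.069823.
u_3 = 0.069823 × 0.469 + 0.031 = 0.063747.
u_4 = 0.063747 × 0.469 + 0.031 = 0.060897.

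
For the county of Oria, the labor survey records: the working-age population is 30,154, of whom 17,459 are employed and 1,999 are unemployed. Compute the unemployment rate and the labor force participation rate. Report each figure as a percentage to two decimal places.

Labor force = employed + unemployed = 17,459 + 1,999 = 19,458.
Unemployment rate = 1,999 / 19,458 = 10.27%.
Labor force participation rate = 19,458 / 30,154 = 64.53%.

Unemployment rate ≈ 10.27%; labor force participation rate ≈ 64.53%.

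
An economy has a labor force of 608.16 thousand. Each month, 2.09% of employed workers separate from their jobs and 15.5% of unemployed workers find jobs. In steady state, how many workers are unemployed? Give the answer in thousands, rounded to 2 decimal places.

About 72.26 thousand are unemployed in steady state.

Steady-state unemployment rate u* = s/(s+f) = 2.09/(2.09+15.5) = 0.118818.
Unemployed = u* × labor force = 0.118818 × 608.16 ≈ 72.26 thousand.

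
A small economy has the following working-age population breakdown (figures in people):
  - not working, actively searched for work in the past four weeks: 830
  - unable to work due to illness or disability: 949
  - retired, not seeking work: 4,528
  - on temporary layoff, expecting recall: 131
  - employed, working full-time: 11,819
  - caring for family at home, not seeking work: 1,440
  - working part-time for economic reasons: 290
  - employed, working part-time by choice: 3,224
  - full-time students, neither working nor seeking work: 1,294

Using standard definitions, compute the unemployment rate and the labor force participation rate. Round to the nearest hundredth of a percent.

Employed = 11,819 + 290 + 3,224 = 15,333 (anyone who worked, including part-time for economic reasons, counts as employed).
Unemployed = 830 + 131 = 961 (jobless and actively searching, or on temporary layoff).
Labor force = 15,333 + 961 = 16,294.
Not in labor force = 949 + 4,528 + 1,440 + 1,294 = 8,211 (those not working and not actively searching are outside the labor force).
Civilian working-age population = 16,294 + 8,211 = 24,505.
Unemployment rate = 961 / 16,294 = 5.90%.
Labor force participation rate = 16,294 / 24,505 = 66.49%.

Unemployment rate ≈ 5.90%; labor force participation rate ≈ 66.49%.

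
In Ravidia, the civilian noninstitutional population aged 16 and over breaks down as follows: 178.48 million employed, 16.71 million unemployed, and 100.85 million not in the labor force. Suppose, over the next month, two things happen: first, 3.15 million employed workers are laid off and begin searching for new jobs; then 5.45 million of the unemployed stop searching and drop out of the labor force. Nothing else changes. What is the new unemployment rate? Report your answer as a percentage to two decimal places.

Initially, labor force = 178.48 + 16.71 = 195.19 million, so u = 16.71/195.19 = 8.56%.
After the first change, employed falls and unemployed rises by 3.15; labor force unchanged → E = 175.33, U = 19.86, labor force = 195.19 million.
After the second change, unemployed and labor force both fall by 5.45 → E = 175.33, U = 14.41, labor force = 189.74 million.
New unemployment rate = 14.41 / 189.74 = 7.59%.

New unemployment rate ≈ 7.59%.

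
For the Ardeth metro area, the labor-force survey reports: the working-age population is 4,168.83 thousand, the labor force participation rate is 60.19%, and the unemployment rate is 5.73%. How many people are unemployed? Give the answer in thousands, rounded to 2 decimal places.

About 143.78 thousand are unemployed.

Labor force = 0.6019 × 4,168.83 = 2,509.22 thousand.
Unemployed = 0.0573 × 2,509.22 ≈ 143.78 thousand.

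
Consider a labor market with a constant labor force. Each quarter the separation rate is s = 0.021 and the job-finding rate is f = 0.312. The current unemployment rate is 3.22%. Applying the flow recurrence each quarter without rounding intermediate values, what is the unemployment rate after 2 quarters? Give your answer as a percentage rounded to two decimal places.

With a fixed labor force, u_{t+1} = u_t + s·(1−u_t) − f·u_t = u_t·(1−s−f) + s.
Here 1−s−f = 0.667 and s = 0.021.
u_1 = 0.032200 × 0.667 + 0.021 = 0.042477.
u_2 = 0.042477 × 0.667 + 0.021 = 0.049332.

Unemployment rate after two quarters ≈ 4.93%.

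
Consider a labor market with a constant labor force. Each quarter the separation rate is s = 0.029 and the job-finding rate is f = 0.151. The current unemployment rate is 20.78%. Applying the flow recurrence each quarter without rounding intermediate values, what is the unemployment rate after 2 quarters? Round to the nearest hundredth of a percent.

Unemployment rate after two quarters ≈ 19.25%.

With a fixed labor force, u_{t+1} = u_t + s·(1−u_t) − f·u_t = u_t·(1−s−f) + s.
Here 1−s−f = 0.820 and s = 0.029.
u_1 = 0.207800 × 0.820 + 0.029 = 0.199396.
u_2 = 0.199396 × 0.820 + 0.029 = 0.192505.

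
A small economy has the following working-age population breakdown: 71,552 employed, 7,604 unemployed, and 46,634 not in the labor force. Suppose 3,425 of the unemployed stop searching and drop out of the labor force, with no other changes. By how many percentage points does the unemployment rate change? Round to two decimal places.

Initially, labor force = 71,552 + 7,604 = 79,156, so u = 7,604/79,156 = 9.61%.
After the change, unemployed and labor force both fall by 3,425 → E = 71,552, U = 4,179, labor force = 75,731.
New unemployment rate = 4,179 / 75,731 = 5.52%.
Change = 5.52% − 9.61% = −4.09 percentage points.

The unemployment rate changes by −4.09 percentage points.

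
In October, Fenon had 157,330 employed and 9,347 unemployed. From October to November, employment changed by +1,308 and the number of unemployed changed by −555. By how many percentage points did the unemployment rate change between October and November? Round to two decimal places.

October: labor force = 157,330 + 9,347 = 166,677; u = 9,347/166,677 = 5.61%.
November: labor force = 158,638 + 8,792 = 167,430; u = 8,792/167,430 = 5.25%.
Change = 5.25% − 5.61% = −0.36 pp.

The unemployment rate changed by −0.36 percentage points.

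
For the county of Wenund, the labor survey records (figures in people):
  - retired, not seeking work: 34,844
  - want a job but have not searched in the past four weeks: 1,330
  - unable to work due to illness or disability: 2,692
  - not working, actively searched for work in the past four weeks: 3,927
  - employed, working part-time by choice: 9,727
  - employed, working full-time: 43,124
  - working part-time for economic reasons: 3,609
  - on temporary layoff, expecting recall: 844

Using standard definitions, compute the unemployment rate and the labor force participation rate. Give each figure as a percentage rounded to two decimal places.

Unemployment rate ≈ 7.79%; labor force participation rate ≈ 61.17%.

Employed = 9,727 + 43,124 + 3,609 = 56,460 (anyone who worked, including part-time for economic reasons, counts as employed).
Unemployed = 3,927 + 844 = 4,771 (jobless and actively searching, or on temporary layoff).
Labor force = 56,460 + 4,771 = 61,231.
Not in labor force = 34,844 + 1,330 + 2,692 = 38,866 (those not working and not actively searching are outside the labor force — including those who want a job but have given up searching).
Civilian working-age population = 61,231 + 38,866 = 100,097.
Unemployment rate = 4,771 / 61,231 = 7.79%.
Labor force participation rate = 61,231 / 100,097 = 61.17%.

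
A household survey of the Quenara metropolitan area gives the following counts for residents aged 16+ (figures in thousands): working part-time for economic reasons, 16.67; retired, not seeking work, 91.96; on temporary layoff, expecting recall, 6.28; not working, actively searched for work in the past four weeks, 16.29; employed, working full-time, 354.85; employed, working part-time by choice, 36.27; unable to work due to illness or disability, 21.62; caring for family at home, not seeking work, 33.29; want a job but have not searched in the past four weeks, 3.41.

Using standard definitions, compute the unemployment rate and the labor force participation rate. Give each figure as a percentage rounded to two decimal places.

Employed = 16.67 + 354.85 + 36.27 = 407.79 thousand (anyone who worked, including part-time for economic reasons, counts as employed).
Unemployed = 6.28 + 16.29 = 22.57 thousand (jobless and actively searching, or on temporary layoff).
Labor force = 407.79 + 22.57 = 430.36 thousand.
Not in labor force = 91.96 + 21.62 + 33.29 + 3.41 = 150.28 thousand (those not working and not actively searching are outside the labor force — including those who want a job but have given up searching).
Civilian working-age population = 430.36 + 150.28 = 580.64 thousand.
Unemployment rate = 22.57 / 430.36 = 5.24%.
Labor force participation rate = 430.36 / 580.64 = 74.12%.

Unemployment rate ≈ 5.24%; labor force participation rate ≈ 74.12%.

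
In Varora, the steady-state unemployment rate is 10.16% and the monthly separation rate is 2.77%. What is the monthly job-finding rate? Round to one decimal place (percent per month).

Job-finding rate ≈ 24.5% per month.

From u* = s/(s+f): f = s·(1−u)/u.
f = 2.77 × (1 − 0.1016) / 0.1016 = 2.4886 / 0.1016 ≈ 24.5% per month.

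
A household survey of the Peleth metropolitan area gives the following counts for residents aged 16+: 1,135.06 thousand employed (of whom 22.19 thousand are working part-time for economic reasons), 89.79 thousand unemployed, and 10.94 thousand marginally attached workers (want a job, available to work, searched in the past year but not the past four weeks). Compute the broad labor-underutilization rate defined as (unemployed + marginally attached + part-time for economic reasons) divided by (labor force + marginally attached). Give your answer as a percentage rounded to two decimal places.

Broad underutilization rate ≈ 9.95%.

Labor force = 1,135.06 + 89.79 = 1,224.85 thousand.
Numerator = 89.79 + 10.94 + 22.19 = 122.92 thousand.
Denominator = 1,224.85 + 10.94 = 1,235.79 thousand.
Broad rate = 122.92 / 1,235.79 = 9.95%.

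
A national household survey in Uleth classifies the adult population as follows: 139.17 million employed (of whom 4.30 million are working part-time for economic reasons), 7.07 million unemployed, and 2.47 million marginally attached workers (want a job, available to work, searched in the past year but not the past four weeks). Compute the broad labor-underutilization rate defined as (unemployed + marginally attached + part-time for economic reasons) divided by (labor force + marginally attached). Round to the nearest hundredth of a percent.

Labor force = 139.17 + 7.07 = 146.24 million.
Numerator = 7.07 + 2.47 + 4.30 = 13.84 million.
Denominator = 146.24 + 2.47 = 148.71 million.
Broad rate = 13.84 / 148.71 = 9.31%.

Broad underutilization rate ≈ 9.31%.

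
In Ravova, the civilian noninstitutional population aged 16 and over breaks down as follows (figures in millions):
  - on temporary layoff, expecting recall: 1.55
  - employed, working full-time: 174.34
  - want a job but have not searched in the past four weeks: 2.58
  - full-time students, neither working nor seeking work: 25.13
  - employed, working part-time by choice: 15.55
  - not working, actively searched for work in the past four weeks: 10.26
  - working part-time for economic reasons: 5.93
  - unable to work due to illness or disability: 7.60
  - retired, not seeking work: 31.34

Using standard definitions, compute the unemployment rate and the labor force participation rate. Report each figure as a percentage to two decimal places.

Employed = 174.34 + 15.55 + 5.93 = 195.82 million (anyone who worked, including part-time for economic reasons, counts as employed).
Unemployed = 1.55 + 10.26 = 11.81 million (jobless and actively searching, or on temporary layoff).
Labor force = 195.82 + 11.81 = 207.63 million.
Not in labor force = 2.58 + 25.13 + 7.60 + 31.34 = 66.65 million (those not working and not actively searching are outside the labor force — including those who want a job but have given up searching).
Civilian working-age population = 207.63 + 66.65 = 274.28 million.
Unemployment rate = 11.81 / 207.63 = 5.69%.
Labor force participation rate = 207.63 / 274.28 = 75.70%.

Unemployment rate ≈ 5.69%; labor force participation rate ≈ 75.70%.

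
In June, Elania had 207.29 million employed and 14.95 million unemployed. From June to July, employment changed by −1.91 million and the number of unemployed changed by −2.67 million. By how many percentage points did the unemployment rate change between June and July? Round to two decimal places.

The unemployment rate changed by −1.09 percentage points.

June: labor force = 207.29 + 14.95 = 222.24; u = 14.95/222.24 = 6.73%.
July: labor force = 205.38 + 12.28 = 217.66; u = 12.28/217.66 = 5.64%.
Change = 5.64% − 6.73% = −1.09 pp.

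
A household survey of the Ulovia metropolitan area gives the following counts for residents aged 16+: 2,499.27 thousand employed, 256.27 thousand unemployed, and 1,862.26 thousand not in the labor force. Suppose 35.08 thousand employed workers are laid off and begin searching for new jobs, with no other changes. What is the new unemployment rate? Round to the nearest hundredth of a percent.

Initially, labor force = 2,499.27 + 256.27 = 2,755.54 thousand, so u = 256.27/2,755.54 = 9.30%.
After the change, employed falls and unemployed rises by 35.08; labor force unchanged → E = 2,464.19, U = 291.35, labor force = 2,755.54 thousand.
New unemployment rate = 291.35 / 2,755.54 = 10.57%.

New unemployment rate ≈ 10.57%.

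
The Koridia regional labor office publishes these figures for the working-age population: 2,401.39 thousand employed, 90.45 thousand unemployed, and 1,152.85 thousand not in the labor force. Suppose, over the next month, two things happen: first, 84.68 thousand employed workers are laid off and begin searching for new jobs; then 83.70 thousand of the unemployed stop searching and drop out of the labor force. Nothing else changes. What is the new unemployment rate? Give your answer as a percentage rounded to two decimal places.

Initially, labor force = 2,401.39 + 90.45 = 2,491.84 thousand, so u = 90.45/2,491.84 = 3.63%.
After the first change, employed falls and unemployed rises by 84.68; labor force unchanged → E = 2,316.71, U = 175.13, labor force = 2,491.84 thousand.
After the second change, unemployed and labor force both fall by 83.70 → E = 2,316.71, U = 91.43, labor force = 2,408.14 thousand.
New unemployment rate = 91.43 / 2,408.14 = 3.80%.

New unemployment rate ≈ 3.80%.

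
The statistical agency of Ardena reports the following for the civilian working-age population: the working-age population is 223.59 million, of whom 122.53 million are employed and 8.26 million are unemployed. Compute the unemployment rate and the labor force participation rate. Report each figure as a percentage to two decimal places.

Unemployment rate ≈ 6.32%; labor force participation rate ≈ 58.50%.

Labor force = employed + unemployed = 122.53 + 8.26 = 130.79 million.
Unemployment rate = 8.26 / 130.79 = 6.32%.
Labor force participation rate = 130.79 / 223.59 = 58.50%.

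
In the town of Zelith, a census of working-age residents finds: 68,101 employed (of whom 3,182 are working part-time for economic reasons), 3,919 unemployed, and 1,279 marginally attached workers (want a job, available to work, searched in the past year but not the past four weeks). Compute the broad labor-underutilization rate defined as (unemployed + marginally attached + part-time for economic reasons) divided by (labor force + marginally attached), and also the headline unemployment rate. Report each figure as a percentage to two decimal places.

Labor force = 68,101 + 3,919 = 72,020.
Numerator = 3,919 + 1,279 + 3,182 = 8,380.
Denominator = 72,020 + 1,279 = 73,299.
Broad rate = 8,380 / 73,299 = 11.43%.
Headline unemployment rate = 3,919 / 72,020 = 5.44%.

Broad underutilization rate ≈ 11.43%; headline unemployment rate ≈ 5.44%.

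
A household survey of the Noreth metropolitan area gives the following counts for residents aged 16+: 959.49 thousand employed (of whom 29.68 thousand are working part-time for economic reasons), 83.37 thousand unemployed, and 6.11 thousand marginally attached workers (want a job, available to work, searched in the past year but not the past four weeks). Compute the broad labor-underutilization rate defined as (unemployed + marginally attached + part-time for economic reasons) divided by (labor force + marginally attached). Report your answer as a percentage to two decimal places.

Broad underutilization rate ≈ 11.36%.

Labor force = 959.49 + 83.37 = 1,042.86 thousand.
Numerator = 83.37 + 6.11 + 29.68 = 119.16 thousand.
Denominator = 1,042.86 + 6.11 = 1,048.97 thousand.
Broad rate = 119.16 / 1,048.97 = 11.36%.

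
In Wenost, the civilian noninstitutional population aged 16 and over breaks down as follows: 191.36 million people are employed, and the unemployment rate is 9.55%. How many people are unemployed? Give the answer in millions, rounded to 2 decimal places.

Let U be the number unemployed. The labor force is E + U, and U/(E+U) = 0.0955.
So U = 0.0955 × 191.36 / (1 − 0.0955) = 18.2749 / 0.9045 ≈ 20.20 million.

About 20.20 million are unemployed.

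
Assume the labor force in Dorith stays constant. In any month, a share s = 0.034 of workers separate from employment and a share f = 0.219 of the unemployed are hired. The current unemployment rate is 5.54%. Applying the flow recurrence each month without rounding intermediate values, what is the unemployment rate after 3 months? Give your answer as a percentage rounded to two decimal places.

With a fixed labor force, u_{t+1} = u_t + s·(1−u_t) − f·u_t = u_t·(1−s−f) + s.
Here 1−s−f = 0.747 and s = 0.034.
u_1 = 0.055400 × 0.747 + 0.034 = 0.075384.
u_2 = 0.075384 × 0.747 + 0.034 = 0.090312.
u_3 = 0.090312 × 0.747 + 0.034 = 0.101463.

Unemployment rate after three months ≈ 10.15%.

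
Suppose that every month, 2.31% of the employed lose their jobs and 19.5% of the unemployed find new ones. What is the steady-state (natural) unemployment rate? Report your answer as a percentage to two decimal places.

Steady-state unemployment rate ≈ 10.59%.

At steady state the flows balance: s·E = f·U, so U/(E+U) = s/(s+f).
u* = 2.31 / (2.31 + 19.5) = 2.31 / 21.81 = 10.59%.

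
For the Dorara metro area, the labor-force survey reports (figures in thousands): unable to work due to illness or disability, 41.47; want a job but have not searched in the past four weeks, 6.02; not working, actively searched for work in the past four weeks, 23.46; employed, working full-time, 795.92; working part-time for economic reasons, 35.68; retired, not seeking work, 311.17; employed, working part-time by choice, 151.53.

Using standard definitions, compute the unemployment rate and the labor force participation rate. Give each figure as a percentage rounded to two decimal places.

Employed = 795.92 + 35.68 + 151.53 = 983.13 thousand (anyone who worked, including part-time for economic reasons, counts as employed).
Unemployed = 23.46 thousand.
Labor force = 983.13 + 23.46 = 1,006.59 thousand.
Not in labor force = 41.47 + 6.02 + 311.17 = 358.66 thousand (those not working and not actively searching are outside the labor force — including those who want a job but have given up searching).
Civilian working-age population = 1,006.59 + 358.66 = 1,365.25 thousand.
Unemployment rate = 23.46 / 1,006.59 = 2.33%.
Labor force participation rate = 1,006.59 / 1,365.25 = 73.73%.

Unemployment rate ≈ 2.33%; labor force participation rate ≈ 73.73%.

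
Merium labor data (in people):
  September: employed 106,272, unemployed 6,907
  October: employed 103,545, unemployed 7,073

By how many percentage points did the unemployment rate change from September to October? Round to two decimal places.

The unemployment rate changed by +0.29 percentage points.

September: labor force = 106,272 + 6,907 = 113,179; u = 6,907/113,179 = 6.10%.
October: labor force = 103,545 + 7,073 = 110,618; u = 7,073/110,618 = 6.39%.
Change = 6.39% − 6.10% = +0.29 pp.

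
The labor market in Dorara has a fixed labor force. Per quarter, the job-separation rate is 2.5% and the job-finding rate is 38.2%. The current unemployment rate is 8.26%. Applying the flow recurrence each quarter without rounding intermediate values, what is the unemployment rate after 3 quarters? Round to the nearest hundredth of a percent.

Unemployment rate after three quarters ≈ 6.58%.

With a fixed labor force, u_{t+1} = u_t + s·(1−u_t) − f·u_t = u_t·(1−s−f) + s.
Here 1−s−f = 0.593 and s = 0.025.
u_1 = 0.082600 × 0.593 + 0.025 = 0.073982.
u_2 = 0.073982 × 0.593 + 0.025 = 0.068871.
u_3 = 0.068871 × 0.593 + 0.025 = 0.065841.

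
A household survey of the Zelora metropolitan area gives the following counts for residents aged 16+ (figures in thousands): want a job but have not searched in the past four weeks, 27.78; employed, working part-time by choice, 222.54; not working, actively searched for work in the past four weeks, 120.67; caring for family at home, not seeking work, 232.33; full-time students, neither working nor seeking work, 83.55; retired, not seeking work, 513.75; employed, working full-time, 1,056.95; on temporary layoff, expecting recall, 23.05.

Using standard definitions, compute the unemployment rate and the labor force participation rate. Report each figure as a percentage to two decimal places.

Employed = 222.54 + 1,056.95 = 1,279.49 thousand.
Unemployed = 120.67 + 23.05 = 143.72 thousand (jobless and actively searching, or on temporary layoff).
Labor force = 1,279.49 + 143.72 = 1,423.21 thousand.
Not in labor force = 27.78 + 232.33 + 83.55 + 513.75 = 857.41 thousand (those not working and not actively searching are outside the labor force — including those who want a job but have given up searching).
Civilian working-age population = 1,423.21 + 857.41 = 2,280.62 thousand.
Unemployment rate = 143.72 / 1,423.21 = 10.10%.
Labor force participation rate = 1,423.21 / 2,280.62 = 62.40%.

Unemployment rate ≈ 10.10%; labor force participation rate ≈ 62.40%.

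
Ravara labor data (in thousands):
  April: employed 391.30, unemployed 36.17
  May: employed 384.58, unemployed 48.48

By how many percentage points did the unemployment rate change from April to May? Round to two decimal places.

April: labor force = 391.30 + 36.17 = 427.47; u = 36.17/427.47 = 8.46%.
May: labor force = 384.58 + 48.48 = 433.06; u = 48.48/433.06 = 11.19%.
Change = 11.19% − 8.46% = +2.73 pp.

The unemployment rate changed by +2.73 percentage points.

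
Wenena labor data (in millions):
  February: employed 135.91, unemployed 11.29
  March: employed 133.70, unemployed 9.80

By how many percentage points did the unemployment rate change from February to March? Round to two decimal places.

February: labor force = 135.91 + 11.29 = 147.20; u = 11.29/147.20 = 7.67%.
March: labor force = 133.70 + 9.80 = 143.50; u = 9.80/143.50 = 6.83%.
Change = 6.83% − 7.67% = −0.84 pp.

The unemployment rate changed by −0.84 percentage points.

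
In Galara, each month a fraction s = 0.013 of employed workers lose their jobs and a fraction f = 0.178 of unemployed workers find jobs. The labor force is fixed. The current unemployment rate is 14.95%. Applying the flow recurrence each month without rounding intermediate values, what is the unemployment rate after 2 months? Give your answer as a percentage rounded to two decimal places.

With a fixed labor force, u_{t+1} = u_t + s·(1−u_t) − f·u_t = u_t·(1−s−f) + s.
Here 1−s−f = 0.809 and s = 0.013.
u_1 = 0.149500 × 0.809 + 0.013 = 0.133945.
u_2 = 0.133945 × 0.809 + 0.013 = 0.121362.

Unemployment rate after two months ≈ 12.14%.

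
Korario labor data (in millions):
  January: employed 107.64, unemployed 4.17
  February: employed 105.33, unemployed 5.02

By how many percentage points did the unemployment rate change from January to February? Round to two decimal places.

January: labor force = 107.64 + 4.17 = 111.81; u = 4.17/111.81 = 3.73%.
February: labor force = 105.33 + 5.02 = 110.35; u = 5.02/110.35 = 4.55%.
Change = 4.55% − 3.73% = +0.82 pp.

The unemployment rate changed by +0.82 percentage points.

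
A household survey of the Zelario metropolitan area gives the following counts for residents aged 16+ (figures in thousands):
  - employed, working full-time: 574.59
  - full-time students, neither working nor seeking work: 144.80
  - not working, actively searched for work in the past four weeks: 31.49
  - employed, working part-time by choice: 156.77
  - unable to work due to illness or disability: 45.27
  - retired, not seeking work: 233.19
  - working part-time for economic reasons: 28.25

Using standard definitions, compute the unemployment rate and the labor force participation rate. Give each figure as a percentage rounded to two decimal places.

Unemployment rate ≈ 3.98%; labor force participation rate ≈ 65.15%.

Employed = 574.59 + 156.77 + 28.25 = 759.61 thousand (anyone who worked, including part-time for economic reasons, counts as employed).
Unemployed = 31.49 thousand.
Labor force = 759.61 + 31.49 = 791.10 thousand.
Not in labor force = 144.80 + 45.27 + 233.19 = 423.26 thousand (those not working and not actively searching are outside the labor force).
Civilian working-age population = 791.10 + 423.26 = 1,214.36 thousand.
Unemployment rate = 31.49 / 791.10 = 3.98%.
Labor force participation rate = 791.10 / 1,214.36 = 65.15%.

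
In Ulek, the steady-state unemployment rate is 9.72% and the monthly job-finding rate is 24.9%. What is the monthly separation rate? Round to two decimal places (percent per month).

From u* = s/(s+f): s = u·f/(1−u).
s = 0.0972 × 24.9 / (1 − 0.0972) = 2.4203 / 0.9028 ≈ 2.68% per month.

Separation rate ≈ 2.68% per month.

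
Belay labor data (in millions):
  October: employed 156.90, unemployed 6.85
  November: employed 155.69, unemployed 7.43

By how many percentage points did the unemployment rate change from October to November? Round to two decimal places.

The unemployment rate changed by +0.37 percentage points.

October: labor force = 156.90 + 6.85 = 163.75; u = 6.85/163.75 = 4.18%.
November: labor force = 155.69 + 7.43 = 163.12; u = 7.43/163.12 = 4.55%.
Change = 4.55% − 4.18% = +0.37 pp.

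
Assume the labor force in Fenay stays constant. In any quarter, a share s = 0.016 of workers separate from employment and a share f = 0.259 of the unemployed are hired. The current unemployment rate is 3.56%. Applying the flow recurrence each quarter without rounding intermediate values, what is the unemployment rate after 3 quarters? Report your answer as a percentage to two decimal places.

With a fixed labor force, u_{t+1} = u_t + s·(1−u_t) − f·u_t = u_t·(1−s−f) + s.
Here 1−s−f = 0.725 and s = 0.016.
u_1 = 0.035600 × 0.725 + 0.016 = 0.041810.
u_2 = 0.041810 × 0.725 + 0.016 = 0.046312.
u_3 = 0.046312 × 0.725 + 0.016 = 0.049576.

Unemployment rate after three quarters ≈ 4.96%.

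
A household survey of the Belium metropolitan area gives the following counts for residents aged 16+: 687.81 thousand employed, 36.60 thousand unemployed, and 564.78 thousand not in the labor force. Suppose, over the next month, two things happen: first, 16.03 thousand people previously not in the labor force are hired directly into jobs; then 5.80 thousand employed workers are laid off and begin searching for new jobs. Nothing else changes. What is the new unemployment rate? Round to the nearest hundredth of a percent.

Initially, labor force = 687.81 + 36.60 = 724.41 thousand, so u = 36.60/724.41 = 5.05%.
After the first change, employed and labor force both rise by 16.03; unemployed unchanged → E = 703.84, U = 36.60, labor force = 740.44 thousand.
After the second change, employed falls and unemployed rises by 5.80; labor force unchanged → E = 698.04, U = 42.40, labor force = 740.44 thousand.
New unemployment rate = 42.40 / 740.44 = 5.73%.

New unemployment rate ≈ 5.73%.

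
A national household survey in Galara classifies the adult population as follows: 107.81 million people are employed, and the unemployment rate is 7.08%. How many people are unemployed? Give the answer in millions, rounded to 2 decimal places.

About 8.21 million are unemployed.

Let U be the number unemployed. The labor force is E + U, and U/(E+U) = 0.0708.
So U = 0.0708 × 107.81 / (1 − 0.0708) = 7.6329 / 0.9292 ≈ 8.21 million.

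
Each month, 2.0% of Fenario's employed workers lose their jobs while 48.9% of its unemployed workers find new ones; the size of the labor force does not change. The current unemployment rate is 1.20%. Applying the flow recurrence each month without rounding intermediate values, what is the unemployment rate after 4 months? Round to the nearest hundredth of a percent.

Unemployment rate after four months ≈ 3.77%.

With a fixed labor force, u_{t+1} = u_t + s·(1−u_t) − f·u_t = u_t·(1−s−f) + s.
Here 1−s−f = 0.491 and s = 0.020.
u_1 = 0.012000 × 0.491 + 0.020 = 0.025892.
u_2 = 0.025892 × 0.491 + 0.020 = 0.032713.
u_3 = 0.032713 × 0.491 + 0.020 = 0.036062.
u_4 = 0.036062 × 0.491 + 0.020 = 0.037706.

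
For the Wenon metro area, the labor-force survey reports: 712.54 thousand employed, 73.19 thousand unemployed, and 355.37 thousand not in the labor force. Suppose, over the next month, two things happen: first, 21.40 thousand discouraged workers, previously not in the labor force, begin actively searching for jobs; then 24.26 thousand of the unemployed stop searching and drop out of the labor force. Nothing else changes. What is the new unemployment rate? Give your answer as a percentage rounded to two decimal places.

Initially, labor force = 712.54 + 73.19 = 785.73 thousand, so u = 73.19/785.73 = 9.31%.
After the first change, unemployed and labor force both rise by 21.40 → E = 712.54, U = 94.59, labor force = 807.13 thousand.
After the second change, unemployed and labor force both fall by 24.26 → E = 712.54, U = 70.33, labor force = 782.87 thousand.
New unemployment rate = 70.33 / 782.87 = 8.98%.

New unemployment rate ≈ 8.98%.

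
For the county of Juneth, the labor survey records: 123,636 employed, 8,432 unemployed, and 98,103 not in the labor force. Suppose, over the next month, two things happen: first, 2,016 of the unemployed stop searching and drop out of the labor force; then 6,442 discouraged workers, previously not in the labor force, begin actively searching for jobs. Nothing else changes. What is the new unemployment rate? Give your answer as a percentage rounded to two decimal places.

New unemployment rate ≈ 9.42%.

Initially, labor force = 123,636 + 8,432 = 132,068, so u = 8,432/132,068 = 6.38%.
After the first change, unemployed and labor force both fall by 2,016 → E = 123,636, U = 6,416, labor force = 130,052.
After the second change, unemployed and labor force both rise by 6,442 → E = 123,636, U = 12,858, labor force = 136,494.
New unemployment rate = 12,858 / 136,494 = 9.42%.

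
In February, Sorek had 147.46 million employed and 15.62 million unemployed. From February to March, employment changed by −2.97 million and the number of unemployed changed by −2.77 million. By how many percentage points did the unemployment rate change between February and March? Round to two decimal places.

February: labor force = 147.46 + 15.62 = 163.08; u = 15.62/163.08 = 9.58%.
March: labor force = 144.49 + 12.85 = 157.34; u = 12.85/157.34 = 8.17%.
Change = 8.17% − 9.58% = −1.41 pp.

The unemployment rate changed by −1.41 percentage points.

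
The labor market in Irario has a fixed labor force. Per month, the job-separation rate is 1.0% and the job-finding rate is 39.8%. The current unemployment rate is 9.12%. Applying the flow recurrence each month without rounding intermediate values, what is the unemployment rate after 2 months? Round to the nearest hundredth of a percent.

Unemployment rate after two months ≈ 4.79%.

With a fixed labor force, u_{t+1} = u_t + s·(1−u_t) − f·u_t = u_t·(1−s−f) + s.
Here 1−s−f = 0.592 and s = 0.010.
u_1 = 0.091200 × 0.592 + 0.010 = 0.063990.
u_2 = 0.063990 × 0.592 + 0.010 = 0.047882.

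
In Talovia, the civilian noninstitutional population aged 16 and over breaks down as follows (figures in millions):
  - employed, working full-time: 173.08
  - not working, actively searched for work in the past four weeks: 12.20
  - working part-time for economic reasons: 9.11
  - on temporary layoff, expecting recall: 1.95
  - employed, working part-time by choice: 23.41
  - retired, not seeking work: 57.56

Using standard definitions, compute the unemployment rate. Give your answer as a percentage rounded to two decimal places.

Employed = 173.08 + 9.11 + 23.41 = 205.60 million (anyone who worked, including part-time for economic reasons, counts as employed).
Unemployed = 12.20 + 1.95 = 14.15 million (jobless and actively searching, or on temporary layoff).
Labor force = 205.60 + 14.15 = 219.75 million.
Unemployment rate = 14.15 / 219.75 = 6.44%.

Unemployment rate ≈ 6.44%.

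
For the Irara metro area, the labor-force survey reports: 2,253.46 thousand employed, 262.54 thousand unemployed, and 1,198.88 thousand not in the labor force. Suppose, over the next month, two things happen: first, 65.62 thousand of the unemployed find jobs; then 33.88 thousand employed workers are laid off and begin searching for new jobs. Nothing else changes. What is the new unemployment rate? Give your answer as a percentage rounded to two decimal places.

New unemployment rate ≈ 9.17%.

Initially, labor force = 2,253.46 + 262.54 = 2,516.00 thousand, so u = 262.54/2,516.00 = 10.43%.
After the first change, unemployed falls and employed rises by 65.62; labor force unchanged → E = 2,319.08, U = 196.92, labor force = 2,516.00 thousand.
After the second change, employed falls and unemployed rises by 33.88; labor force unchanged → E = 2,285.20, U = 230.80, labor force = 2,516.00 thousand.
New unemployment rate = 230.80 / 2,516.00 = 9.17%.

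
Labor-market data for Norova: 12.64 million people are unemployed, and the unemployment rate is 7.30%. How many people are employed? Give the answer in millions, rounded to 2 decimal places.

About 160.51 million are employed.

Labor force = U / u = 12.64 / 0.0730 ≈ 173.15 million.
Employed = labor force − unemployed = 173.15 − 12.64 = 160.51 million.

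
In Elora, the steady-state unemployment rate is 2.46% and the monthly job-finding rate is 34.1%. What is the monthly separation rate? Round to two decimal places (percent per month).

From u* = s/(s+f): s = u·f/(1−u).
s = 0.0246 × 34.1 / (1 − 0.0246) = 0.8389 / 0.9754 ≈ 0.86% per month.

Separation rate ≈ 0.86% per month.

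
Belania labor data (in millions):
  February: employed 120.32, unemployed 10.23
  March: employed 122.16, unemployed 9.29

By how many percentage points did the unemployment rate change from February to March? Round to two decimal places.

The unemployment rate changed by −0.77 percentage points.

February: labor force = 120.32 + 10.23 = 130.55; u = 10.23/130.55 = 7.84%.
March: labor force = 122.16 + 9.29 = 131.45; u = 9.29/131.45 = 7.07%.
Change = 7.07% − 7.84% = −0.77 pp.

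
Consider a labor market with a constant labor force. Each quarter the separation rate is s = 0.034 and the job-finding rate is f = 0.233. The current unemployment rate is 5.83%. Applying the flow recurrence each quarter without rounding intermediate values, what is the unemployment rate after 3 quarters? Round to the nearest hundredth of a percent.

Unemployment rate after three quarters ≈ 10.02%.

With a fixed labor force, u_{t+1} = u_t + s·(1−u_t) − f·u_t = u_t·(1−s−f) + s.
Here 1−s−f = 0.733 and s = 0.034.
u_1 = 0.058300 × 0.733 + 0.034 = 0.076734.
u_2 = 0.076734 × 0.733 + 0.034 = 0.090246.
u_3 = 0.090246 × 0.733 + 0.034 = 0.100150.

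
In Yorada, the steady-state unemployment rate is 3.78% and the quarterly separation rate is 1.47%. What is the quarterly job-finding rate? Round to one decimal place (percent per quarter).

From u* = s/(s+f): f = s·(1−u)/u.
f = 1.47 × (1 − 0.0378) / 0.0378 = 1.4144 / 0.0378 ≈ 37.4% per quarter.

Job-finding rate ≈ 37.4% per quarter.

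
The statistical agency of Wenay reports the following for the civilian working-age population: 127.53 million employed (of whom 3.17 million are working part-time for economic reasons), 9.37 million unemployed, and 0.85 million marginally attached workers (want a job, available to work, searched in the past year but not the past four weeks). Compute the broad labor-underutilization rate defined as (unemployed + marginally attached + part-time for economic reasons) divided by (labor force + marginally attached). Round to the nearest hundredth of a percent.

Broad underutilization rate ≈ 9.72%.

Labor force = 127.53 + 9.37 = 136.90 million.
Numerator = 9.37 + 0.85 + 3.17 = 13.39 million.
Denominator = 136.90 + 0.85 = 137.75 million.
Broad rate = 13.39 / 137.75 = 9.72%.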